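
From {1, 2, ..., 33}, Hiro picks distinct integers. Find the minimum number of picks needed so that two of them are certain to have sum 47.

Group the elements by complementary pair {x, 47−x}: {14,33}, {15,32}, {16,31}, …, giving 10 two-element pairs and 13 integers whose partner 47−x falls outside [1,33].
By the pigeonhole principle, treating each of those 23 groups as a pigeonhole, one can pick one integer per group — 23 integers — with no two summing to 47.
The 24th integer lands in an occupied pair, forcing a sum of 47.

24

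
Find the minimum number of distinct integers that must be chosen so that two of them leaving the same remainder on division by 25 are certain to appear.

By pigeonhole, the 25 residue classes mod 25 are the pigeonholes.
With 25 integers one could put 1 in each residue class and have no class reach 2.
The 26th integer pushes some class to 2, so 25·1 + 1 = 26.

26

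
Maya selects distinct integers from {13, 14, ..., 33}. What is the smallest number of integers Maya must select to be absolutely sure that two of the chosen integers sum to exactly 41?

14

Group the elements by complementary pair {x, 41−x}: {13,28}, {14,27}, {15,26}, …, giving 8 two-element pairs and 5 integers whose partner 41−x falls outside [13,33].
Pigeonhole: treating each of those 13 groups as a pigeonhole, one can pick one integer per group — 13 integers — with no two summing to 41.
The 14th integer lands in an occupied pair, forcing a sum of 41.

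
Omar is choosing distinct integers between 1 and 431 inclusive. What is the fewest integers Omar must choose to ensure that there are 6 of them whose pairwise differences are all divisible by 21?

Integers whose pairwise differences are multiples of 21 are exactly those sharing a remainder mod 21. By the pigeonhole principle, the 21 residue classes mod 21 are the pigeonholes.
With 105 integers one could put 5 in each residue class and have no class reach 6.
The 106th integer pushes some class to 6, so 21·5 + 1 = 106.

106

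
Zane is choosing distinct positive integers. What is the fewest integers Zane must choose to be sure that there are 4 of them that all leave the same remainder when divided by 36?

109

By pigeonhole, the 36 residue classes mod 36 are the pigeonholes.
With 108 integers one could put 3 in each residue class and have no class reach 4.
The 109th integer pushes some class to 4, so 36·3 + 1 = 109.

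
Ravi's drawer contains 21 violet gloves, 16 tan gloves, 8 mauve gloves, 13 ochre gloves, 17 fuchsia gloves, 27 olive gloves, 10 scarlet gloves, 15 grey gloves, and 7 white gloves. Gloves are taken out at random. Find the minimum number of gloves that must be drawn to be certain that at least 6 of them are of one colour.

46

By the pigeonhole principle, the 9 colours are the holes; the gloves drawn are the pigeons.
To avoid 6 of any one colour, the worst case takes at most 5 of each colour.
That gives 5 + 5 + 5 + 5 + 5 + 5 + 5 + 5 + 5 = 45 gloves with no colour reaching 6.
The next glove forces some colour to 6, so 45 + 1 = 46.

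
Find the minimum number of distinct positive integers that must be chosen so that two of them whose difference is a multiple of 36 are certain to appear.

Integers whose pairwise differences are multiples of 36 are exactly those sharing a remainder mod 36. By the pigeonhole principle, the 36 residue classes mod 36 are the pigeonholes.
With 36 integers one could put 1 in each residue class and have no class reach 2.
The 37th integer pushes some class to 2, so 36·1 + 1 = 37.

37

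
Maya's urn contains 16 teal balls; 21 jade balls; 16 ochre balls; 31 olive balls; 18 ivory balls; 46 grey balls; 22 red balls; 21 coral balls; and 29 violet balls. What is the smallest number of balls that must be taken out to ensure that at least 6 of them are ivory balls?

208

In the worst case for collecting ivory balls, every non-ivory ball comes out first.
There are 16 + 21 + 16 + 31 + 46 + 22 + 21 + 29 = 202 non-ivory balls altogether.
After those, each further ball must be ivory, so 202 + 6 = 208 draws guarantee 6 ivory balls.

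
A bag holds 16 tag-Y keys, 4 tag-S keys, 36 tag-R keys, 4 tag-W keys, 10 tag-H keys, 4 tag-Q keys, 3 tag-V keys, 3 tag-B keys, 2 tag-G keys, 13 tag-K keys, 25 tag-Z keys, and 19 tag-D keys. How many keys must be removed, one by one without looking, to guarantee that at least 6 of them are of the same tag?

51

Put each drawn key into a box by tag. The largest draw with every box below 6 takes min(count, 5) from each tag; tags with fewer than 5 contribute all they have.
Σ min(cᵢ, 5) = 5 + 4 + 5 + 4 + 5 + 4 + 3 + 3 + 2 + 5 + 5 + 5 = 50.
Draw number 50 + 1 = 51 must push one box to 6.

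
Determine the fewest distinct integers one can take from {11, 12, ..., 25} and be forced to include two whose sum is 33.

Group the elements by complementary pair {x, 33−x}: {11,22}, {12,21}, {13,20}, …, giving 6 two-element pairs and 3 integers whose partner 33−x falls outside [11,25].
Treating each of those 9 groups as a pigeonhole, one can pick one integer per group — 9 integers — with no two summing to 33.
The 10th integer lands in an occupied pair, forcing a sum of 33.

10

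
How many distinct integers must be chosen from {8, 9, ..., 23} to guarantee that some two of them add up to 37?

12

A set avoiding the sum 37 can contain at most one of each pair {x, 37−x}, plus the 6 elements whose complement lies outside the range.
The integers 8, …, 18 (11 of them) are such a set: any two sum to at least 8+9 = 17 and at most 17+18 = 35 < 37.
Pigeonhole: any 12th integer completes one of the 5 pairs, so 12 choices force a sum of 37.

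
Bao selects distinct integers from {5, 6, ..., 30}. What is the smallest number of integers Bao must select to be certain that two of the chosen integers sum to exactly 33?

A set avoiding the sum 33 can contain at most one of each pair {x, 33−x}, plus the 2 elements whose complement lies outside the range.
The integers 17, …, 30 (14 of them) are such a set: any two sum to at least 17+18 = 35 > 33.
Pigeonhole: any 15th integer completes one of the 12 pairs, so 15 choices force a sum of 33.

15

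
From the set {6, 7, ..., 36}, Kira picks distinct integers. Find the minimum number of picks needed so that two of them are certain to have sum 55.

23

Two chosen integers sum to 55 exactly when both halves of some pair {x, 55−x} with 19 ≤ x ≤ 55−x ≤ 36 are chosen — 9 such pairs.
The remaining 13 elements (those with no distinct partner in range) can never complete a 55-sum, so the worst case takes all of them and one from each pair: 13 + 9 = 22.
By pigeonhole, the 23rd integer has to be the second member of some pair, so 22 + 1 = 23.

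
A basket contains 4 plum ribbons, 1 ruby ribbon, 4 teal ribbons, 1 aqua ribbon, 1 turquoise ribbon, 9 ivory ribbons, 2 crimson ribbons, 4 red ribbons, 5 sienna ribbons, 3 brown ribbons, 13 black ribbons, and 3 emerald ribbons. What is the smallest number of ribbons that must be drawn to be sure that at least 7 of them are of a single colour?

41

Put each drawn ribbon into a box by colour. The largest draw with every box below 7 takes min(count, 6) from each colour; colours with fewer than 6 contribute all they have.
Σ min(cᵢ, 6) = 4 + 1 + 4 + 1 + 1 + 6 + 2 + 4 + 5 + 3 + 6 + 3 = 40.
Draw number 40 + 1 = 41 must push one box to 7.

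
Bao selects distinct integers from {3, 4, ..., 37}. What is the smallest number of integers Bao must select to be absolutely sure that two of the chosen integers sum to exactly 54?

26

Group the elements by complementary pair {x, 54−x}: {17,37}, {18,36}, {19,35}, …, giving 10 two-element pairs, the single value 27 (it cannot pair with itself since the integers are distinct), and 14 integers whose partner 54−x falls outside [3,37].
By pigeonhole, treating each of those 25 groups as a pigeonhole, one can pick one integer per group — 25 integers — with no two summing to 54.
The 26th integer lands in an occupied pair, forcing a sum of 54.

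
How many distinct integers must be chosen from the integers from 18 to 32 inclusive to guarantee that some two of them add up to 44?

Two chosen integers sum to 44 exactly when both halves of some pair {x, 44−x} with 18 ≤ x ≤ 44−x ≤ 26 are chosen — 4 such pairs.
The remaining 7 elements (those with no distinct partner in range) can never complete a 44-sum, so the worst case takes all of them and one from each pair: 7 + 4 = 11.
By the pigeonhole principle, the 12th integer has to be the second member of some pair, so 11 + 1 = 12.

12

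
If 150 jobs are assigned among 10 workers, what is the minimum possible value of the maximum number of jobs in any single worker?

15

By pigeonhole, the 10 workers are the holes and the 150 jobs are the pigeons.
If every worker held at most 14 jobs, the total would be at most 10 × 14 = 140, which is less than 150.
So some worker holds at least ⌈150/10⌉ = 15 jobs.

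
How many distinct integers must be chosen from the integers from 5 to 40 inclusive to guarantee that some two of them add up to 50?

22

Group the elements by complementary pair {x, 50−x}: {10,40}, {11,39}, {12,38}, …, giving 15 two-element pairs, the single value 25 (it cannot pair with itself since the integers are distinct), and 5 integers whose partner 50−x falls outside [5,40].
By the pigeonhole principle, treating each of those 21 groups as a pigeonhole, one can pick one integer per group — 21 integers — with no two summing to 50.
The 22nd integer lands in an occupied pair, forcing a sum of 50.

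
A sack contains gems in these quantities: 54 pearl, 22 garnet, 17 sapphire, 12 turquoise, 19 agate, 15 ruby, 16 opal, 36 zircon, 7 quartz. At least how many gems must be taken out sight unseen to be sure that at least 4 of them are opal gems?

186

In the worst case for collecting opal gems, every non-opal gem comes out first.
There are 54 + 22 + 17 + 12 + 19 + 15 + 36 + 7 = 182 non-opal gems altogether.
After those, each further gem must be opal, so 182 + 4 = 186 draws guarantee 4 opal gems.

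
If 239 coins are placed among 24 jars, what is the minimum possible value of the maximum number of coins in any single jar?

By the pigeonhole principle, the 24 jars are the holes and the 239 coins are the pigeons.
If every jar held at most 9 coins, the total would be at most 24 × 9 = 216, which is less than 239.
So some jar holds at least ⌈239/24⌉ = 10 coins.

10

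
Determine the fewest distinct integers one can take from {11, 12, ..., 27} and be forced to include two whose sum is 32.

Group the elements by complementary pair {x, 32−x}: {11,21}, {12,20}, {13,19}, …, giving 5 two-element pairs; the single value 16 (it cannot pair with itself since the integers are distinct); and 6 integers whose partner 32−x falls outside [11,27].
Treating each of those 12 groups as a pigeonhole, one can pick one integer per group — 12 integers — with no two summing to 32.
The 13th integer lands in an occupied pair, forcing a sum of 32.

13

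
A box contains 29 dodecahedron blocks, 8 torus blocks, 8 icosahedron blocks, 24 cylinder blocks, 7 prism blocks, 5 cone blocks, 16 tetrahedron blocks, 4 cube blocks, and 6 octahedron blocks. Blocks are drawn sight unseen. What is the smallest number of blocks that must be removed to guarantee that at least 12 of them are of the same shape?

Put each drawn block into a box by shape. The largest draw with every box below 12 takes min(count, 11) from each shape; shapes with fewer than 11 contribute all they have.
Σ min(cᵢ, 11) = 11 + 8 + 8 + 11 + 7 + 5 + 11 + 4 + 6 = 71.
Draw number 71 + 1 = 72 must push one box to 12.

72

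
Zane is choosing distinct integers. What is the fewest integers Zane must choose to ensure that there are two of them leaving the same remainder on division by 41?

The 41 residue classes mod 41 are the pigeonholes.
With 41 integers one could put 1 in each residue class and have no class reach 2.
The 42nd integer pushes some class to 2, so 41·1 + 1 = 42.

42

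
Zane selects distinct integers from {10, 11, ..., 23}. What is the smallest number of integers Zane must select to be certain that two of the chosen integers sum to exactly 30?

A set avoiding the sum 30 can contain at most one of each pair {x, 30−x}, plus the 4 elements whose complement lies outside the range or equal to its own complement.
The integers 15, …, 23 (9 of them) are such a set: any two sum to at least 15+16 = 31 > 30.
Any 10th integer completes one of the 5 pairs, so 10 choices force a sum of 30.

10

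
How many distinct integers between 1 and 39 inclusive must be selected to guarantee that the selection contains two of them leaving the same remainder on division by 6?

7

The 6 residue classes mod 6 are the pigeonholes.
With 6 integers one could put 1 in each residue class and have no class reach 2.
The 7th integer pushes some class to 2, so 6·1 + 1 = 7.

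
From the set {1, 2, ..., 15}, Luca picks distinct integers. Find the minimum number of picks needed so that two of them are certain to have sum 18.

10

Group the elements by complementary pair {x, 18−x}: {3,15}, {4,14}, {5,13}, …, giving 6 two-element pairs; the single value 9 (it cannot pair with itself since the integers are distinct); and 2 integers whose partner 18−x falls outside [1,15].
Treating each of those 9 groups as a pigeonhole, one can pick one integer per group — 9 integers — with no two summing to 18.
The 10th integer lands in an occupied pair, forcing a sum of 18.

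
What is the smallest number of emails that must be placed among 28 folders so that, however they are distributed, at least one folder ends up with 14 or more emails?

With 364 emails one could put exactly 13 in each of the 28 folders, and no folder would reach 14.
Pigeonhole: one more email must land in a folder that already has 13, giving it 14.
So 28 × 13 + 1 = 365 emails are required.

365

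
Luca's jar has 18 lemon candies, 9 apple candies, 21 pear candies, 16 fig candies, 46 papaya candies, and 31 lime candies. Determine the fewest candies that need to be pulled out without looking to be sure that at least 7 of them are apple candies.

139

In the worst case for collecting apple candies, every non-apple candy comes out first.
There are 18 + 21 + 16 + 46 + 31 = 132 non-apple candies altogether.
After those, each further candy must be apple, so 132 + 7 = 139 draws guarantee 7 apple candies.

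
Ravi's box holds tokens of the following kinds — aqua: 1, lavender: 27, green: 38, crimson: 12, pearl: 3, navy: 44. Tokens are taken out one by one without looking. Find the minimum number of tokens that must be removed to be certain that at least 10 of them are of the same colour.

41

Put each drawn token into a box by colour. The largest draw with every box below 10 takes min(count, 9) from each colour; colours with fewer than 9 contribute all they have.
Σ min(cᵢ, 9) = 1 + 9 + 9 + 9 + 3 + 9 = 40.
Draw number 40 + 1 = 41 must push one box to 10.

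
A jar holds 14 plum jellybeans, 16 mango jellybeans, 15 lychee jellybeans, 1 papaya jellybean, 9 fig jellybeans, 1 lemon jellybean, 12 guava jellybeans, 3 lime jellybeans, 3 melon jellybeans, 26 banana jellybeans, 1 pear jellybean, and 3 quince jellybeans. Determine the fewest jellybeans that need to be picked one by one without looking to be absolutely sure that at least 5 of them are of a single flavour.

Pigeonhole: the 12 flavours are the holes; the jellybeans drawn are the pigeons.
To avoid 5 of any one flavour, the worst case takes at most 4 of each flavour, or every jellybean of a flavour that has fewer than 4.
That gives 4 + 4 + 4 + 1 + 4 + 1 + 4 + 3 + 3 + 4 + 1 + 3 = 36 jellybeans with no flavour reaching 5.
The next jellybean forces some flavour to 5, so 36 + 1 = 37.

37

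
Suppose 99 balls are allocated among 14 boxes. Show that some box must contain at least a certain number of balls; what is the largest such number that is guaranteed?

8

The 14 boxes are the holes and the 99 balls are the pigeons.
If every box held at most 7 balls, the total would be at most 14 × 7 = 98, which is less than 99.
So some box holds at least ⌈99/14⌉ = 8 balls.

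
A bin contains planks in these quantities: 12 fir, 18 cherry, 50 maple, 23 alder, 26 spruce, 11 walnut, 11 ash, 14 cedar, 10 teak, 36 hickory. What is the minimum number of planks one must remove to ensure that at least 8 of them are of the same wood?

71

By the pigeonhole principle, put each drawn plank into a box by wood. The largest draw with every box below 8 takes min(count, 7) from each wood.
Σ min(cᵢ, 7) = 7 + 7 + 7 + 7 + 7 + 7 + 7 + 7 + 7 + 7 = 70.
Draw number 70 + 1 = 71 must push one box to 8.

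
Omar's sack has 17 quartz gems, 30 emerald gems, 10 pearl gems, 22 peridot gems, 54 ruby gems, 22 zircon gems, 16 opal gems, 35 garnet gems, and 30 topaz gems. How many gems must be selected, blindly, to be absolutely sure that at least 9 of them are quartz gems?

228

In the worst case for collecting quartz gems, every non-quartz gem comes out first.
There are 30 + 10 + 22 + 54 + 22 + 16 + 35 + 30 = 219 non-quartz gems altogether.
After those, each further gem must be quartz, so 219 + 9 = 228 draws guarantee 9 quartz gems.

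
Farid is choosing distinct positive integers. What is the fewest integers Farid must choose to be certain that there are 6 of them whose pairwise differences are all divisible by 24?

121

Integers whose pairwise differences are multiples of 24 are exactly those sharing a remainder mod 24. By the pigeonhole principle, the 24 residue classes mod 24 are the pigeonholes.
With 120 integers one could put 5 in each residue class and have no class reach 6.
The 121st integer pushes some class to 6, so 24·5 + 1 = 121.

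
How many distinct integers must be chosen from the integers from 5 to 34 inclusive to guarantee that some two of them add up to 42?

18

Group the elements by complementary pair {x, 42−x}: {8,34}, {9,33}, {10,32}, …, giving 13 two-element pairs, the single value 21 (it cannot pair with itself since the integers are distinct), and 3 integers whose partner 42−x falls outside [5,34].
By the pigeonhole principle, treating each of those 17 groups as a pigeonhole, one can pick one integer per group — 17 integers — with no two summing to 42.
The 18th integer lands in an occupied pair, forcing a sum of 42.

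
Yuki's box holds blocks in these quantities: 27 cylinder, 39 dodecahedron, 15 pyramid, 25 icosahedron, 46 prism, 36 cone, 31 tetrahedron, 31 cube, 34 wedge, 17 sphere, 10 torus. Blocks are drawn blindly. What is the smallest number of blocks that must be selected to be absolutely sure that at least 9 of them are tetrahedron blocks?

289

In the worst case for collecting tetrahedron blocks, every non-tetrahedron block comes out first.
There are 27 + 39 + 15 + 25 + 46 + 36 + 31 + 34 + 17 + 10 = 280 non-tetrahedron blocks altogether.
After those, each further block must be tetrahedron, so 280 + 9 = 289 draws guarantee 9 tetrahedron blocks.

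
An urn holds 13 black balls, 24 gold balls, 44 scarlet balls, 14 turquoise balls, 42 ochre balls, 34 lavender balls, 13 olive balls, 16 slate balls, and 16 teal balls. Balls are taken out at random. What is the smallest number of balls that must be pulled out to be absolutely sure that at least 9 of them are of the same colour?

73

An adversary could hand out at most 8 balls per colour: 8 + 8 + 8 + 8 + 8 + 8 + 8 + 8 + 8 = 72 balls and still no colour has 9.
One more ball lands in a colour already at 8, so 73 draws are enough and 72 are not.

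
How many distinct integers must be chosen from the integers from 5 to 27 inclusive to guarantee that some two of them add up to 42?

A set avoiding the sum 42 can contain at most one of each pair {x, 42−x}, plus the 11 elements whose complement lies outside the range or equal to its own complement.
The integers 5, …, 21 (17 of them) are such a set: any two sum to at least 5+6 = 11 and at most 20+21 = 41 < 42.
Any 18th integer completes one of the 6 pairs, so 18 choices force a sum of 42.

18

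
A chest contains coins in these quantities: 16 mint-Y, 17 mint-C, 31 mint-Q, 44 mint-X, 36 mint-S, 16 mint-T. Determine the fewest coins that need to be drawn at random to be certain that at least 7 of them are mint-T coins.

151

In the worst case for collecting mint-T coins, every non-mint-T coin comes out first.
There are 16 + 17 + 31 + 44 + 36 = 144 non-mint-T coins altogether.
After those, each further coin must be mint-T, so 144 + 7 = 151 draws guarantee 7 mint-T coins.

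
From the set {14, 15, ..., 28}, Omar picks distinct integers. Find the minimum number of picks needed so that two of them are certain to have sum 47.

A set avoiding the sum 47 can contain at most one of each pair {x, 47−x}, plus the 5 elements whose complement lies outside the range.
The integers 14, …, 23 (10 of them) are such a set: any two sum to at least 14+15 = 29 and at most 22+23 = 45 < 47.
Any 11th integer completes one of the 5 pairs, so 11 choices force a sum of 47.

11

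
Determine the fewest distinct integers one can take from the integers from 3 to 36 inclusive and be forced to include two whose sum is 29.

23

Two chosen integers sum to 29 exactly when both halves of some pair {x, 29−x} with 3 ≤ x ≤ 29−x ≤ 26 are chosen — 12 such pairs.
The remaining 10 elements (those with no distinct partner in range) can never complete a 29-sum, so the worst case takes all of them and one from each pair: 10 + 12 = 22.
The 23rd integer has to be the second member of some pair, so 22 + 1 = 23.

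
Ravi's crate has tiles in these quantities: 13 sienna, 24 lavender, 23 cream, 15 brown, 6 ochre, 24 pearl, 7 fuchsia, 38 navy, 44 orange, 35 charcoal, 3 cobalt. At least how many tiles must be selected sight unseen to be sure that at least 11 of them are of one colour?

97

Put each drawn tile into a box by colour. The largest draw with every box below 11 takes min(count, 10) from each colour; colours with fewer than 10 contribute all they have.
Σ min(cᵢ, 10) = 10 + 10 + 10 + 10 + 6 + 10 + 7 + 10 + 10 + 10 + 3 = 96.
Draw number 96 + 1 = 97 must push one box to 11.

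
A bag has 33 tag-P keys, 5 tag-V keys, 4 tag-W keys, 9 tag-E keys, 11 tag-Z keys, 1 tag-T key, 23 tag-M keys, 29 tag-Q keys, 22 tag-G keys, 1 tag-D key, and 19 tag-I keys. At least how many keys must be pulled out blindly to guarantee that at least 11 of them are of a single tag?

The 11 tags are the holes; the keys drawn are the pigeons.
To avoid 11 of any one tag, the worst case takes at most 10 of each tag, or every key of a tag that has fewer than 10.
That gives 10 + 5 + 4 + 9 + 10 + 1 + 10 + 10 + 10 + 1 + 10 = 80 keys with no tag reaching 11.
The next key forces some tag to 11, so 80 + 1 = 81.

81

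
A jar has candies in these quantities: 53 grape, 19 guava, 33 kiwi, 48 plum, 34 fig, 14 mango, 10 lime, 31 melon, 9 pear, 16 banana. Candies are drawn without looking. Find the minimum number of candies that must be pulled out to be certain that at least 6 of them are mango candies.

In the worst case for collecting mango candies, every non-mango candy comes out first.
There are 53 + 19 + 33 + 48 + 34 + 10 + 31 + 9 + 16 = 253 non-mango candies altogether.
After those, each further candy must be mango, so 253 + 6 = 259 draws guarantee 6 mango candies.

259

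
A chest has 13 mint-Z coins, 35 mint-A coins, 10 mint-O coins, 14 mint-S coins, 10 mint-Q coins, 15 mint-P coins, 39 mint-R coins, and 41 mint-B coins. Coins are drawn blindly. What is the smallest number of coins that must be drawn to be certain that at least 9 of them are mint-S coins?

172

In the worst case for collecting mint-S coins, every non-mint-S coin comes out first.
There are 13 + 35 + 10 + 10 + 15 + 39 + 41 = 163 non-mint-S coins altogether.
After those, each further coin must be mint-S, so 163 + 9 = 172 draws guarantee 9 mint-S coins.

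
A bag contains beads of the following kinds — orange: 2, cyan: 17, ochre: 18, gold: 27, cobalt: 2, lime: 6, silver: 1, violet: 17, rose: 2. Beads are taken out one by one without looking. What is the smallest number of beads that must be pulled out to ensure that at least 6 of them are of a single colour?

33

An adversary could hand out at most 5 beads per colour (4 colours run out sooner): 2 + 5 + 5 + 5 + 2 + 5 + 1 + 5 + 2 = 32 beads and still no colour has 6.
One more bead lands in a colour already at 5, so 33 draws are enough and 32 are not.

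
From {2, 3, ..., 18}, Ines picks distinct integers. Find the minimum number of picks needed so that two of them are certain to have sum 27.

Group the elements by complementary pair {x, 27−x}: {9,18}, {10,17}, {11,16}, …, giving 5 two-element pairs and 7 integers whose partner 27−x falls outside [2,18].
Treating each of those 12 groups as a pigeonhole, one can pick one integer per group — 12 integers — with no two summing to 27.
The 13th integer lands in an occupied pair, forcing a sum of 27.

13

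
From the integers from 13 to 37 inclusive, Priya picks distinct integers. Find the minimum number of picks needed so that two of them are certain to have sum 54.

16

A set avoiding the sum 54 can contain at most one of each pair {x, 54−x}, plus the 5 elements whose complement lies outside the range or equal to its own complement.
The integers 13, …, 27 (15 of them) are such a set: any two sum to at least 13+14 = 27 and at most 26+27 = 53 < 54.
Any 16th integer completes one of the 10 pairs, so 16 choices force a sum of 54.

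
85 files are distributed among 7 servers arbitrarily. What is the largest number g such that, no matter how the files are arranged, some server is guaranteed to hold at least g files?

13

Pigeonhole: the 7 servers are the holes and the 85 files are the pigeons.
If every server held at most 12 files, the total would be at most 7 × 12 = 84, which is less than 85.
So some server holds at least ⌈85/7⌉ = 13 files.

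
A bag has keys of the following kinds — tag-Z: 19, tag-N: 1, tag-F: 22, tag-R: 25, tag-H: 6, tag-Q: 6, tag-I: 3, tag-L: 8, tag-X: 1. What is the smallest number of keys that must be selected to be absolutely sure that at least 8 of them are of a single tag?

Pigeonhole: put each drawn key into a box by tag. The largest draw with every box below 8 takes min(count, 7) from each tag; tags with fewer than 7 contribute all they have.
Σ min(cᵢ, 7) = 7 + 1 + 7 + 7 + 6 + 6 + 3 + 7 + 1 = 45.
Draw number 45 + 1 = 46 must push one box to 8.

46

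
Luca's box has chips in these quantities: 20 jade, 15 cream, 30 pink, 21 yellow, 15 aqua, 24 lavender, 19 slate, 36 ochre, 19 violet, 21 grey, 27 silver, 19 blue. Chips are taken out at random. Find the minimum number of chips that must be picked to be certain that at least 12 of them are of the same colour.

133

An adversary could hand out at most 11 chips per colour: 11 + 11 + 11 + 11 + 11 + 11 + 11 + 11 + 11 + 11 + 11 + 11 = 132 chips and still no colour has 12.
Pigeonhole: one more chip lands in a colour already at 11, so 133 draws are enough and 132 are not.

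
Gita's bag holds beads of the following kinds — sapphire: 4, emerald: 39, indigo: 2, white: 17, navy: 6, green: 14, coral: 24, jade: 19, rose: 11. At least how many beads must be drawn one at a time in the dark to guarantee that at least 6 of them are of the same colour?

By the pigeonhole principle, put each drawn bead into a box by colour. The largest draw with every box below 6 takes min(count, 5) from each colour; colours with fewer than 5 contribute all they have.
Σ min(cᵢ, 5) = 4 + 5 + 2 + 5 + 5 + 5 + 5 + 5 + 5 = 41.
Draw number 41 + 1 = 42 must push one box to 6.

42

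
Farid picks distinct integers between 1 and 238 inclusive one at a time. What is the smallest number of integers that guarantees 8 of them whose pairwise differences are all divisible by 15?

Integers whose pairwise differences are multiples of 15 are exactly those sharing a remainder mod 15. The 15 residue classes mod 15 are the pigeonholes.
With 105 integers one could put 7 in each residue class and have no class reach 8.
The 106th integer pushes some class to 8, so 15·7 + 1 = 106.

106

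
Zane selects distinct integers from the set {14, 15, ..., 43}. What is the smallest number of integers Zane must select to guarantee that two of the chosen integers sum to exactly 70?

23

Two chosen integers sum to 70 exactly when both halves of some pair {x, 70−x} with 27 ≤ x ≤ 70−x ≤ 43 are chosen — 8 such pairs.
The remaining 14 elements (those with no distinct partner in range) can never complete a 70-sum, so the worst case takes all of them and one from each pair: 14 + 8 = 22.
By pigeonhole, the 23rd integer has to be the second member of some pair, so 22 + 1 = 23.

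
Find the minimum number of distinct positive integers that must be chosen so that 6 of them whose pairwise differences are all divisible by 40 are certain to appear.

Integers whose pairwise differences are multiples of 40 are exactly those sharing a remainder mod 40. By pigeonhole, the 40 residue classes mod 40 are the pigeonholes.
With 200 integers one could put 5 in each residue class and have no class reach 6.
The 201st integer pushes some class to 6, so 40·5 + 1 = 201.

201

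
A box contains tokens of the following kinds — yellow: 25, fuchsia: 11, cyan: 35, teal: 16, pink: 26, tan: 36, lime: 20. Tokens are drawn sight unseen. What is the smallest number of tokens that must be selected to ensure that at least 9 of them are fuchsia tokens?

167

In the worst case for collecting fuchsia tokens, every non-fuchsia token comes out first.
There are 25 + 35 + 16 + 26 + 36 + 20 = 158 non-fuchsia tokens altogether.
After those, each further token must be fuchsia, so 158 + 9 = 167 draws guarantee 9 fuchsia tokens.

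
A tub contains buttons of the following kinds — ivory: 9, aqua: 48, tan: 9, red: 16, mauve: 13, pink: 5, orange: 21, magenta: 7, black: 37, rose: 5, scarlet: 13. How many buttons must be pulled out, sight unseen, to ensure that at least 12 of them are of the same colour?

Put each drawn button into a box by colour. The largest draw with every box below 12 takes min(count, 11) from each colour; colours with fewer than 11 contribute all they have.
Σ min(cᵢ, 11) = 9 + 11 + 9 + 11 + 11 + 5 + 11 + 7 + 11 + 5 + 11 = 101.
Draw number 101 + 1 = 102 must push one box to 12.

102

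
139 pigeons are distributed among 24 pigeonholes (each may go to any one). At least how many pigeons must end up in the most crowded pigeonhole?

The 24 pigeonholes are the holes and the 139 pigeons are the pigeons.
If every pigeonhole held at most 5 pigeons, the total would be at most 24 × 5 = 120, which is less than 139.
So some pigeonhole holds at least ⌈139/24⌉ = 6 pigeons.

6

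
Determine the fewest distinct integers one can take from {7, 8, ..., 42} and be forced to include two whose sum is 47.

20

Two chosen integers sum to 47 exactly when both halves of some pair {x, 47−x} with 7 ≤ x ≤ 47−x ≤ 40 are chosen — 17 such pairs.
The remaining 2 elements (those with no distinct partner in range) can never complete a 47-sum, so the worst case takes all of them and one from each pair: 2 + 17 = 19.
Pigeonhole: the 20th integer has to be the second member of some pair, so 19 + 1 = 20.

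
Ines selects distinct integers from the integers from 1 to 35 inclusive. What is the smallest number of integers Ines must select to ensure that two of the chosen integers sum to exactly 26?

24

A set avoiding the sum 26 can contain at most one of each pair {x, 26−x}, plus the 11 elements whose complement lies outside the range or equal to its own complement.
The integers 13, …, 35 (23 of them) are such a set: any two sum to at least 13+14 = 27 > 26.
Any 24th integer completes one of the 12 pairs, so 24 choices force a sum of 26.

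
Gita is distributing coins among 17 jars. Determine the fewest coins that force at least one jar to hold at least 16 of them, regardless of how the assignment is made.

With 255 coins one could put exactly 15 in each of the 17 jars, and no jar would reach 16.
Pigeonhole: one more coin must land in a jar that already has 15, giving it 16.
So 17 × 15 + 1 = 256 coins are required.

256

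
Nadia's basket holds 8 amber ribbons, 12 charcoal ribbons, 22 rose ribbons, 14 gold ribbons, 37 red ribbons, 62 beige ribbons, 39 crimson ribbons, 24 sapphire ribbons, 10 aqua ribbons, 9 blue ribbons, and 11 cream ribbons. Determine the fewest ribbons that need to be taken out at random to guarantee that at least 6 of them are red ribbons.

217

In the worst case for collecting red ribbons, every non-red ribbon comes out first.
There are 8 + 12 + 22 + 14 + 62 + 39 + 24 + 10 + 9 + 11 = 211 non-red ribbons altogether.
After those, each further ribbon must be red, so 211 + 6 = 217 draws guarantee 6 red ribbons.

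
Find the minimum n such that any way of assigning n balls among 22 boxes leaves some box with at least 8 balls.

With 154 balls one could put exactly 7 in each of the 22 boxes, and no box would reach 8.
By the pigeonhole principle, one more ball must land in a box that already has 7, giving it 8.
So 22 × 7 + 1 = 155 balls are required.

155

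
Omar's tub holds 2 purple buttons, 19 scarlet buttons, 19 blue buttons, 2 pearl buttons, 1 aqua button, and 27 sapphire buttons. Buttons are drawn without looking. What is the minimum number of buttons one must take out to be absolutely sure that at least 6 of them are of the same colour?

21

The 6 colours are the holes; the buttons drawn are the pigeons.
To avoid 6 of any one colour, the worst case takes at most 5 of each colour, or every button of a colour that has fewer than 5.
That gives 2 + 5 + 5 + 2 + 1 + 5 = 20 buttons with no colour reaching 6.
The next button forces some colour to 6, so 20 + 1 = 21.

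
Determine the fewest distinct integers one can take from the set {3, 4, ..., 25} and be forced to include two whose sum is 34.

16

A set avoiding the sum 34 can contain at most one of each pair {x, 34−x}, plus the 7 elements whose complement lies outside the range or equal to its own complement.
The integers 3, …, 17 (15 of them) are such a set: any two sum to at least 3+4 = 7 and at most 16+17 = 33 < 34.
Any 16th integer completes one of the 8 pairs, so 16 choices force a sum of 34.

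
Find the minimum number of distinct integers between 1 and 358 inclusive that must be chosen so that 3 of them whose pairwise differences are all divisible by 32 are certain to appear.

Integers whose pairwise differences are multiples of 32 are exactly those sharing a remainder mod 32. By pigeonhole, the 32 residue classes mod 32 are the pigeonholes.
With 64 integers one could put 2 in each residue class and have no class reach 3.
The 65th integer pushes some class to 3, so 32·2 + 1 = 65.

65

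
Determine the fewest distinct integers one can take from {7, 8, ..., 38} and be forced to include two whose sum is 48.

A set avoiding the sum 48 can contain at most one of each pair {x, 48−x}, plus the 4 elements whose complement lies outside the range or equal to its own complement.
The integers 7, …, 24 (18 of them) are such a set: any two sum to at least 7+8 = 15 and at most 23+24 = 47 < 48.
Any 19th integer completes one of the 14 pairs, so 19 choices force a sum of 48.

19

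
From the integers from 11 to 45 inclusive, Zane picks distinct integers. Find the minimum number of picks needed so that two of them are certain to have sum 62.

Two chosen integers sum to 62 exactly when both halves of some pair {x, 62−x} with 17 ≤ x ≤ 62−x ≤ 45 are chosen — 14 such pairs.
The remaining 7 elements (those with no distinct partner in range) can never complete a 62-sum, so the worst case takes all of them and one from each pair: 7 + 14 = 21.
Pigeonhole: the 22nd integer has to be the second member of some pair, so 21 + 1 = 22.

22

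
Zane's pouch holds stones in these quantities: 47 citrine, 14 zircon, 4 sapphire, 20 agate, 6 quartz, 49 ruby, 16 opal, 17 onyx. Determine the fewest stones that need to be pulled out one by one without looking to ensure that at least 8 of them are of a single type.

Pigeonhole: the 8 types are the holes; the stones drawn are the pigeons.
To avoid 8 of any one type, the worst case takes at most 7 of each type, or every stone of a type that has fewer than 7.
That gives 7 + 7 + 4 + 7 + 6 + 7 + 7 + 7 = 52 stones with no type reaching 8.
The next stone forces some type to 8, so 52 + 1 = 53.

53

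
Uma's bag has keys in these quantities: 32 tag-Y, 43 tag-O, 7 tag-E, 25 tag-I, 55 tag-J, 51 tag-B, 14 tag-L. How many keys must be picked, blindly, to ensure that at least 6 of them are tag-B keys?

In the worst case for collecting tag-B keys, every non-tag-B key comes out first.
There are 32 + 43 + 7 + 25 + 55 + 14 = 176 non-tag-B keys altogether.
After those, each further key must be tag-B, so 176 + 6 = 182 draws guarantee 6 tag-B keys.

182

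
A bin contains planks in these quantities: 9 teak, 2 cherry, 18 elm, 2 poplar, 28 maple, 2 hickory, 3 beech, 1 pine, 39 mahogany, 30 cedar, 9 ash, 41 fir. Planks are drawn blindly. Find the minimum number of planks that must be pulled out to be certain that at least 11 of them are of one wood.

By the pigeonhole principle, put each drawn plank into a box by wood. The largest draw with every box below 11 takes min(count, 10) from each wood; woods with fewer than 10 contribute all they have.
Σ min(cᵢ, 10) = 9 + 2 + 10 + 2 + 10 + 2 + 3 + 1 + 10 + 10 + 9 + 10 = 78.
Draw number 78 + 1 = 79 must push one box to 11.

79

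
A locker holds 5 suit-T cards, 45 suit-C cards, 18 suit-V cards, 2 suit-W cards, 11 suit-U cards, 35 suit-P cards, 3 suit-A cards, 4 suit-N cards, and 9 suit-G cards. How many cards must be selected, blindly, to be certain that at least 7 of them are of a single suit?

45

Put each drawn card into a box by suit. The largest draw with every box below 7 takes min(count, 6) from each suit; suits with fewer than 6 contribute all they have.
Σ min(cᵢ, 6) = 5 + 6 + 6 + 2 + 6 + 6 + 3 + 4 + 6 = 44.
Draw number 44 + 1 = 45 must push one box to 7.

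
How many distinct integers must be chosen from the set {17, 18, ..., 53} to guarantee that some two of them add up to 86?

28

A set avoiding the sum 86 can contain at most one of each pair {x, 86−x}, plus the 17 elements whose complement lies outside the range or equal to its own complement.
The integers 17, …, 43 (27 of them) are such a set: any two sum to at least 17+18 = 35 and at most 42+43 = 85 < 86.
By the pigeonhole principle, any 28th integer completes one of the 10 pairs, so 28 choices force a sum of 86.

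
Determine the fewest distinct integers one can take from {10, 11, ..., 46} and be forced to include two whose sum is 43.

26

Group the elements by complementary pair {x, 43−x}: {10,33}, {11,32}, {12,31}, …, giving 12 two-element pairs and 13 integers whose partner 43−x falls outside [10,46].
Treating each of those 25 groups as a pigeonhole, one can pick one integer per group — 25 integers — with no two summing to 43.
The 26th integer lands in an occupied pair, forcing a sum of 43.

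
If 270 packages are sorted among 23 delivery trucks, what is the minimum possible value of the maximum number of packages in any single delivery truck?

12

By pigeonhole, the 23 delivery trucks are the holes and the 270 packages are the pigeons.
If every delivery truck held at most 11 packages, the total would be at most 23 × 11 = 253, which is less than 270.
So some delivery truck holds at least ⌈270/23⌉ = 12 packages.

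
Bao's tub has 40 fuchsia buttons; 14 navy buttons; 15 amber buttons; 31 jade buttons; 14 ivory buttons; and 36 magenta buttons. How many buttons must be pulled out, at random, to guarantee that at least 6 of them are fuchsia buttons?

In the worst case for collecting fuchsia buttons, every non-fuchsia button comes out first.
There are 14 + 15 + 31 + 14 + 36 = 110 non-fuchsia buttons altogether.
After those, each further button must be fuchsia, so 110 + 6 = 116 draws guarantee 6 fuchsia buttons.

116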